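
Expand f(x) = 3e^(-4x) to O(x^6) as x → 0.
3 - 12*x + 24*x**2 - 32*x**3 + 32*x**4 - 128*x**5/5 + O(x**6)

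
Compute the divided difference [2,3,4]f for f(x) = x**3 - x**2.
8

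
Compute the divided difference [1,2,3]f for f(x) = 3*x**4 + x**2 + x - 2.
76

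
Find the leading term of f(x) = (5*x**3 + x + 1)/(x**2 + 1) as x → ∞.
5*x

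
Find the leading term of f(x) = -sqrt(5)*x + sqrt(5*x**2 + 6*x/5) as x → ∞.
3*sqrt(5)/25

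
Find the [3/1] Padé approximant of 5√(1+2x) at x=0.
(-5*x**3/8 + 15*x**2/4 + 45*x/4 + 5)/(5*x/4 + 1)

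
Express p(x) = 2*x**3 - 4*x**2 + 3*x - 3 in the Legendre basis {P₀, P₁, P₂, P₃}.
(-13/3)P₀ + (21/5)P₁ + (-8/3)P₂ + (4/5)P₃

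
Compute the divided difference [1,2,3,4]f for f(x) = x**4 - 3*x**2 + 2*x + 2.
10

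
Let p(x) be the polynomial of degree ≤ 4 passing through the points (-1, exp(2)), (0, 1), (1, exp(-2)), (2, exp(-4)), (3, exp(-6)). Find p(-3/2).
(-420*exp(6) - 180*exp(2) + 35 + 378*exp(4) + 315*exp(8))*exp(-6)/128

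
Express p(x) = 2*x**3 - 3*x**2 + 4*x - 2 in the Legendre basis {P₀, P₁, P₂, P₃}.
(-3)P₀ + (26/5)P₁ + (-2)P₂ + (4/5)P₃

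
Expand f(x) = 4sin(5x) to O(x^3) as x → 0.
20*x + O(x**3)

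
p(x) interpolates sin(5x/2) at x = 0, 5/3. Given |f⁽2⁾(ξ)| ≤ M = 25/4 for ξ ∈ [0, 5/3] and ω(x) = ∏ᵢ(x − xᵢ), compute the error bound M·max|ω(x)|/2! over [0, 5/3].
625/288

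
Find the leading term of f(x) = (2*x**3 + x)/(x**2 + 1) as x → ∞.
2*x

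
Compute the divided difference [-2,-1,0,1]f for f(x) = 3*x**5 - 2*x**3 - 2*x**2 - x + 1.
13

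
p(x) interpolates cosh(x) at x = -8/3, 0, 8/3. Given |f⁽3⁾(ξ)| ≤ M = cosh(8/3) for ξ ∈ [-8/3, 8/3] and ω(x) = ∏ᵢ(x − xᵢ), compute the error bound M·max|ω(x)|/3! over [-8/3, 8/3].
512*sqrt(3)*cosh(8/3)/729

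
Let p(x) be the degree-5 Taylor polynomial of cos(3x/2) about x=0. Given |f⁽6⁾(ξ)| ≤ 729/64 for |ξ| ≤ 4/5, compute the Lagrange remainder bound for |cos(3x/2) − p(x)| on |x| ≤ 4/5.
324/78125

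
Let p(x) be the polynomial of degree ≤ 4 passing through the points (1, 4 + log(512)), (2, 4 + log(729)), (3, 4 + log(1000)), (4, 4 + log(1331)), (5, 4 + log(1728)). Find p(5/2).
4 + log(450*11**(17/32)*2**(115/128)*3**(113/128)*5**(7/64)/11)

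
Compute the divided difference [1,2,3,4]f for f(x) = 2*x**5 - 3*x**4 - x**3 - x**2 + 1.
99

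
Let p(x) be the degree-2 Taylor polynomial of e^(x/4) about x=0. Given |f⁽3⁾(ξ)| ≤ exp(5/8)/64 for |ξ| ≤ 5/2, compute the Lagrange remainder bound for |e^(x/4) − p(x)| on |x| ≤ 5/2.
125*exp(5/8)/3072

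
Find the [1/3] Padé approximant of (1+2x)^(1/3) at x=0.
(5*x/3 + 1)/(8*x**3/81 - 2*x**2/9 + x + 1)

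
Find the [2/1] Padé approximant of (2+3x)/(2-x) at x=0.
(3*x/2 + 1)/(1 - x/2)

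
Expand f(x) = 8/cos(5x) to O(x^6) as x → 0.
8 + 100*x**2 + 3125*x**4/3 + O(x**6)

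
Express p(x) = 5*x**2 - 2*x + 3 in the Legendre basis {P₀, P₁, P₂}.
(14/3)P₀ + (-2)P₁ + (10/3)P₂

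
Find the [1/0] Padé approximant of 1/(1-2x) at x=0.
2*x + 1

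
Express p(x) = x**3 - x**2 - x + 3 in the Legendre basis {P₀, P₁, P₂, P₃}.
(8/3)P₀ + (-2/5)P₁ + (-2/3)P₂ + (2/5)P₃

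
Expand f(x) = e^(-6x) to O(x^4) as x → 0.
1 - 6*x + 18*x**2 - 36*x**3 + O(x**4)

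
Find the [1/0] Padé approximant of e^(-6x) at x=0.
1 - 6*x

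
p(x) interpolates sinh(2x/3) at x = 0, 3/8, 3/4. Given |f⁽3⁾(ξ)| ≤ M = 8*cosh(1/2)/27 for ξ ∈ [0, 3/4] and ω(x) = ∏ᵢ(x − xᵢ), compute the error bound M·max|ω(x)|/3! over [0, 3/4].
sqrt(3)*cosh(1/2)/1728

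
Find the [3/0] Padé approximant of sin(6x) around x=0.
-36*x**3 + 6*x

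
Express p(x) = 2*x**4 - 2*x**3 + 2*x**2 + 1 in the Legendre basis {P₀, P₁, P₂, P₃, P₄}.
(31/15)P₀ + (-6/5)P₁ + (52/21)P₂ + (-4/5)P₃ + (16/35)P₄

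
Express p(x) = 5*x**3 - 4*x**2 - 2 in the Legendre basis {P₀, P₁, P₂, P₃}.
(-10/3)P₀ + (3)P₁ + (-8/3)P₂ + (2)P₃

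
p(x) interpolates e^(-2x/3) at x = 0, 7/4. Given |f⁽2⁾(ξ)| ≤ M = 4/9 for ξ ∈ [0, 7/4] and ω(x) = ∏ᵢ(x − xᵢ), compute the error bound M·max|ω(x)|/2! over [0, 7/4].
49/288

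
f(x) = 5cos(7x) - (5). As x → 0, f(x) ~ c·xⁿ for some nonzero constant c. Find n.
2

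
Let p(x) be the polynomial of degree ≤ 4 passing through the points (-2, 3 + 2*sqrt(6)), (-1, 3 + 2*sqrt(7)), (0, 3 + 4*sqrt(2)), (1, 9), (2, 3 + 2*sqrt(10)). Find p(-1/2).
-5*sqrt(6)/64 + 3*sqrt(10)/64 + 33/16 + 15*sqrt(7)/16 + 45*sqrt(2)/16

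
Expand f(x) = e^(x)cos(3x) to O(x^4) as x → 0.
1 + x - 4*x**2 - 13*x**3/3 + O(x**4)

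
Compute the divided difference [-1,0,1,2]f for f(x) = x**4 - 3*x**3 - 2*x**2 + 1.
-1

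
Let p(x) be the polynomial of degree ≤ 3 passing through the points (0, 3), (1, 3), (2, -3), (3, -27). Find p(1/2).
3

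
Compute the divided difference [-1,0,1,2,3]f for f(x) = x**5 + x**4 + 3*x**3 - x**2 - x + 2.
6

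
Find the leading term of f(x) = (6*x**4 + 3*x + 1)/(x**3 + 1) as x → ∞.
6*x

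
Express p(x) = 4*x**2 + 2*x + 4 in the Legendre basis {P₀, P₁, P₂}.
(16/3)P₀ + (2)P₁ + (8/3)P₂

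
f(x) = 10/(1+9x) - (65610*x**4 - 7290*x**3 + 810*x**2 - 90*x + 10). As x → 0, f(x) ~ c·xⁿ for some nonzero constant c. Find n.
5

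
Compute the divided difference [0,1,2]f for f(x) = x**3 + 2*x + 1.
3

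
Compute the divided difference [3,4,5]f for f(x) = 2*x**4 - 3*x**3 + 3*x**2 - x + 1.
161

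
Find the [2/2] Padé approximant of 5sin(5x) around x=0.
25*x/(25*x**2/6 + 1)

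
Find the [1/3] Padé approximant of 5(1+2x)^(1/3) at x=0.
(25*x/3 + 5)/(8*x**3/81 - 2*x**2/9 + x + 1)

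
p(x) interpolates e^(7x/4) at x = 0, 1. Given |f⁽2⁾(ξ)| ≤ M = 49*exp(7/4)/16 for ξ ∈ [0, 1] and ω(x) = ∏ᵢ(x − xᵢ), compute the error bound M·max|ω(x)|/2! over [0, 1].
49*exp(7/4)/128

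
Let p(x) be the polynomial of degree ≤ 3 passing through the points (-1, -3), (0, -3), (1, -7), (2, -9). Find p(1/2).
-39/8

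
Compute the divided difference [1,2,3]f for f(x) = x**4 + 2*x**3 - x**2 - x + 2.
36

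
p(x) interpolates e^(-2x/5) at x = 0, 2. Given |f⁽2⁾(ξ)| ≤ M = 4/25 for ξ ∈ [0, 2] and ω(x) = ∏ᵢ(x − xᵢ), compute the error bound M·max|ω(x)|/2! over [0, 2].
2/25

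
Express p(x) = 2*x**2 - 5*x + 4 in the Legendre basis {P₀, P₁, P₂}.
(14/3)P₀ + (-5)P₁ + (4/3)P₂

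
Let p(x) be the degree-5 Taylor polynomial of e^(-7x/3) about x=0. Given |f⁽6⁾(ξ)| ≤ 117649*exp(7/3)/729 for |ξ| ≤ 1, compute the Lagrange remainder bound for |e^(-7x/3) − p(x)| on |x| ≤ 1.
117649*exp(7/3)/524880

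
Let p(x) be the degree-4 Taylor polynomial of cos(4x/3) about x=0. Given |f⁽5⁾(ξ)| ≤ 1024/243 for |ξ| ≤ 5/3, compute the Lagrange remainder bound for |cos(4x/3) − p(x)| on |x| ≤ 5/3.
80000/177147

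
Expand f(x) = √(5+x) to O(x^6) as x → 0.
sqrt(5) + sqrt(5)*x/10 - sqrt(5)*x**2/200 + sqrt(5)*x**3/2000 - sqrt(5)*x**4/16000 + 7*sqrt(5)*x**5/800000 + O(x**6)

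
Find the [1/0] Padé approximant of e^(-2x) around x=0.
1 - 2*x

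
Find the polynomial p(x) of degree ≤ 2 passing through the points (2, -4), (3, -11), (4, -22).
-2*x**2 + 3*x - 2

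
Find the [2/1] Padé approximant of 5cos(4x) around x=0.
5 - 40*x**2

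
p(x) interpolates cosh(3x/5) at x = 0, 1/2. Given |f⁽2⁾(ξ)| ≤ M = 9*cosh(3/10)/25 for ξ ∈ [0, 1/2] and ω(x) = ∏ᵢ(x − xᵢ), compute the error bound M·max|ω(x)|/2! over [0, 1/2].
9*cosh(3/10)/800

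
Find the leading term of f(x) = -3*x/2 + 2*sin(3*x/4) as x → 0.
-9*x**3/64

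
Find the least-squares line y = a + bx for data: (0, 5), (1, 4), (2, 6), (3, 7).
a = 43/10, b = 4/5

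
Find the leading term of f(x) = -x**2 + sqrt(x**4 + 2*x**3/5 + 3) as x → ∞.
x/5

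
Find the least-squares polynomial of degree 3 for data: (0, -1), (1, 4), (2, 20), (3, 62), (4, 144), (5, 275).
-101/126 + (1691/756)x + (-37/252)x² + (58/27)x³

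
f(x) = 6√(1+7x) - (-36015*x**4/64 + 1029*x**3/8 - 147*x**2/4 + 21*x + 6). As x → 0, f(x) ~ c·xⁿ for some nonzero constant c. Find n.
5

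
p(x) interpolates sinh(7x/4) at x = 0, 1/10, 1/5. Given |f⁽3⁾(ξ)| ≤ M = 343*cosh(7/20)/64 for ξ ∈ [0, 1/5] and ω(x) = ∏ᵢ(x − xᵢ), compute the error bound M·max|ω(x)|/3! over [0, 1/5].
343*sqrt(3)*cosh(7/20)/1728000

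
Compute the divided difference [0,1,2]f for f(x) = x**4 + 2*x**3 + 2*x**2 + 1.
15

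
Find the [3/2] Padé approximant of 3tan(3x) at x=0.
(-27*x**3/5 + 9*x)/(1 - 18*x**2/5)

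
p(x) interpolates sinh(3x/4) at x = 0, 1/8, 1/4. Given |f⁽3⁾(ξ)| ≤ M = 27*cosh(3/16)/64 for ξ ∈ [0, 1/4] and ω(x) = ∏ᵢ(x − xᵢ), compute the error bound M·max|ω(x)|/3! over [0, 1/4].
sqrt(3)*cosh(3/16)/32768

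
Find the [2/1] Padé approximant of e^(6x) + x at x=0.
(4*x**2 + 5*x + 1)/(1 - 2*x)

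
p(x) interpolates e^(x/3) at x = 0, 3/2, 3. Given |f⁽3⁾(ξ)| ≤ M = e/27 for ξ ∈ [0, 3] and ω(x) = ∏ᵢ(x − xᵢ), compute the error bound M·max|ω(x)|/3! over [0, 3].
sqrt(3)*e/216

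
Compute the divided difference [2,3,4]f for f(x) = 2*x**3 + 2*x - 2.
18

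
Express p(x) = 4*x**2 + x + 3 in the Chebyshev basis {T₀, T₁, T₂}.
(5)T₀ + T₁ + (2)T₂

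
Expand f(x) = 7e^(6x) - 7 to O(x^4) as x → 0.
42*x + 126*x**2 + 252*x**3 + O(x**4)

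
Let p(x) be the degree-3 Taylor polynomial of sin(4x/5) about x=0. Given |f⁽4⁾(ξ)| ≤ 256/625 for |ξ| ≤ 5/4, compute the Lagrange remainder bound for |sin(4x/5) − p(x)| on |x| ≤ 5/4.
1/24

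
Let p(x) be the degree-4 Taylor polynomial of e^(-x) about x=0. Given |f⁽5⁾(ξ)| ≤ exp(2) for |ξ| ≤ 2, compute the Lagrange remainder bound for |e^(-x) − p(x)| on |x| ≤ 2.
4*exp(2)/15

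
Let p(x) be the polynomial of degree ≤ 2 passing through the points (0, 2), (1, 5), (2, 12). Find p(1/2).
3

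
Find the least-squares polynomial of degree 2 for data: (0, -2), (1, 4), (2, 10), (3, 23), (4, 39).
-54/35 + (167/70)x + (27/14)x²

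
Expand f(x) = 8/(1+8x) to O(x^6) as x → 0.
8 - 64*x + 512*x**2 - 4096*x**3 + 32768*x**4 - 262144*x**5 + O(x**6)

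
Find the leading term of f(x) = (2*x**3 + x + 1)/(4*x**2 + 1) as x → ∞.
x/2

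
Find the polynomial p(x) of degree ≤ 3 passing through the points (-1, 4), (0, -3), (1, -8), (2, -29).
-3*x**3 + x**2 - 3*x - 3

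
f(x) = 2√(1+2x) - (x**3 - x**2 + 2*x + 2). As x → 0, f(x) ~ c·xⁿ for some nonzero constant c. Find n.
4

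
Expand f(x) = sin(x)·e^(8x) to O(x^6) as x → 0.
x + 8*x**2 + 191*x**3/6 + 84*x**4 + 19841*x**5/120 + O(x**6)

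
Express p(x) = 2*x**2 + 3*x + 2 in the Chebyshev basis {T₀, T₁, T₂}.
(3)T₀ + (3)T₁ + T₂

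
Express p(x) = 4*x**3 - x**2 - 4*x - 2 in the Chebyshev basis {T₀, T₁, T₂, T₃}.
(-5/2)T₀ - T₁ + (-1/2)T₂ + T₃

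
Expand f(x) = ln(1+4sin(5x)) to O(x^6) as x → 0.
20*x - 200*x**2 + 7750*x**3/3 - 115000*x**4/3 + 3640625*x**5/6 + O(x**6)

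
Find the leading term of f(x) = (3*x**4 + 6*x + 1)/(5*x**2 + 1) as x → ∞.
3*x**2/5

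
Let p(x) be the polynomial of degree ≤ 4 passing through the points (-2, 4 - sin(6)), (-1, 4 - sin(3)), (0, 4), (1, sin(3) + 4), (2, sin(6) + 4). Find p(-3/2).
-7*sin(3)/8 - 5*sin(6)/16 + 4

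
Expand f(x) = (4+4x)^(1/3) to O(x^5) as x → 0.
2**(2/3) + 2**(2/3)*x/3 - 2**(2/3)*x**2/9 + 5*2**(2/3)*x**3/81 - 10*2**(2/3)*x**4/243 + O(x**5)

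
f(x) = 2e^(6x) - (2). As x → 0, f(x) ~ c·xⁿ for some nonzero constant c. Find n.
1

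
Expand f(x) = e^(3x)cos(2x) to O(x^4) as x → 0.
1 + 3*x + 5*x**2/2 - 3*x**3/2 + O(x**4)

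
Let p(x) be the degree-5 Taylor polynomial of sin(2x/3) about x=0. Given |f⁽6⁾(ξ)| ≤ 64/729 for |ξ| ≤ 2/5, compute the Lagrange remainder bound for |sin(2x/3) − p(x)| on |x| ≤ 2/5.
256/512578125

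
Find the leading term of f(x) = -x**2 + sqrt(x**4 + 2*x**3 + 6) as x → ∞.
x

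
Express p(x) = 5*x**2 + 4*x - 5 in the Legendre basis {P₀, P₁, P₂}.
(-10/3)P₀ + (4)P₁ + (10/3)P₂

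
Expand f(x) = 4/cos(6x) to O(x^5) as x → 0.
4 + 72*x**2 + 1080*x**4 + O(x**5)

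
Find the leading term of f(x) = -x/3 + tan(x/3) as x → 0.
x**3/81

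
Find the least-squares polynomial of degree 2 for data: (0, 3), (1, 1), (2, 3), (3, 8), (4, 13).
92/35 + (-151/70)x + (17/14)x²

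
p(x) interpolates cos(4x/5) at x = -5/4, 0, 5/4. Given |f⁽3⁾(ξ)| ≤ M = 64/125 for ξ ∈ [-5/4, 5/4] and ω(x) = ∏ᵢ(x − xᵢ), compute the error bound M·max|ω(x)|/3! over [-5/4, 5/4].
sqrt(3)/27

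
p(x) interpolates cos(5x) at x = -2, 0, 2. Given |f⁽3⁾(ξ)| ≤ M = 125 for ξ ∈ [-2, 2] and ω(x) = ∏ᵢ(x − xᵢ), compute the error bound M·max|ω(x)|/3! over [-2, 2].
1000*sqrt(3)/27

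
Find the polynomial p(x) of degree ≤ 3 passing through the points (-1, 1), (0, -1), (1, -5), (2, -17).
-x**3 - x**2 - 2*x - 1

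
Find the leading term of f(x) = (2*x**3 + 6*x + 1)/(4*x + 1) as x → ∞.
x**2/2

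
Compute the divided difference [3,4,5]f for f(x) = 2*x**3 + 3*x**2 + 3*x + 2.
27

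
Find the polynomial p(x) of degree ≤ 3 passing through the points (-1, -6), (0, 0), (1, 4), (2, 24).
3*x**3 - x**2 + 2*x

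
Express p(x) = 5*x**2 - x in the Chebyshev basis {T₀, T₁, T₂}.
(5/2)T₀ - T₁ + (5/2)T₂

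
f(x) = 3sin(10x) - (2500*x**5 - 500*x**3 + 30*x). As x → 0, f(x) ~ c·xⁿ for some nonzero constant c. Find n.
7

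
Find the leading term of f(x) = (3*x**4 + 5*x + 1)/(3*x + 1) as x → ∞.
x**3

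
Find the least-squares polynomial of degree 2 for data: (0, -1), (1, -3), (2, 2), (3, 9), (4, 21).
-46/35 + (-104/35)x + (15/7)x²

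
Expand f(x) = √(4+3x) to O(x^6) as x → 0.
2 + 3*x/4 - 9*x**2/64 + 27*x**3/512 - 405*x**4/16384 + 1701*x**5/131072 + O(x**6)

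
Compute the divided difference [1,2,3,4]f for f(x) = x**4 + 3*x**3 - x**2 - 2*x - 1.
13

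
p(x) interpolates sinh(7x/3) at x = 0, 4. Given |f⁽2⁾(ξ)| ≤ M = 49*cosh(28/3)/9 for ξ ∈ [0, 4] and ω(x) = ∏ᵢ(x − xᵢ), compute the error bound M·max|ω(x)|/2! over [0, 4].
98*cosh(28/3)/9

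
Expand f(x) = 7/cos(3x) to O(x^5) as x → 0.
7 + 63*x**2/2 + 945*x**4/8 + O(x**5)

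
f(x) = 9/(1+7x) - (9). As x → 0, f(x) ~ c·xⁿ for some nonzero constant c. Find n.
1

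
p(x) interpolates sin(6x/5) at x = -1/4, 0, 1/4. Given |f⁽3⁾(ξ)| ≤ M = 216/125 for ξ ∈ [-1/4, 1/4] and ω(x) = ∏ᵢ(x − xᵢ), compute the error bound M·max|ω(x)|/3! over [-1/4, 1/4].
sqrt(3)/1000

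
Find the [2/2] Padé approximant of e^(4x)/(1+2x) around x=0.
(8*x**2/3 + 2*x + 1)/(1 - 4*x**2/3)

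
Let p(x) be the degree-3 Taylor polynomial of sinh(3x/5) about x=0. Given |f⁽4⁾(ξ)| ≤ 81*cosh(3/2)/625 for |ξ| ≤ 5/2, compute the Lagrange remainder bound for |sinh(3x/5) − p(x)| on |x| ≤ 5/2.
27*cosh(3/2)/128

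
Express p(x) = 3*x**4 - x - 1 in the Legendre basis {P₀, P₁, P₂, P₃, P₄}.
(-2/5)P₀ - P₁ + (12/7)P₂ + (24/35)P₄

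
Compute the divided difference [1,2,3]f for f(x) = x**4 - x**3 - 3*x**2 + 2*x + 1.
16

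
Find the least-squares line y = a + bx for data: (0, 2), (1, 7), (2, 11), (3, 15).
a = 23/10, b = 43/10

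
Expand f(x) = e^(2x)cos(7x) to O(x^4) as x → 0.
1 + 2*x - 45*x**2/2 - 143*x**3/3 + O(x**4)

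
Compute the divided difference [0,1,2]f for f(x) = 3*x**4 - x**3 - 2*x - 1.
18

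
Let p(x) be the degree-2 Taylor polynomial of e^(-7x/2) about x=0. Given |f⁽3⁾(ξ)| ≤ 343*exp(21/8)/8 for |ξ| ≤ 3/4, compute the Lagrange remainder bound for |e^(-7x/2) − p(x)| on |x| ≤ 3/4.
3087*exp(21/8)/1024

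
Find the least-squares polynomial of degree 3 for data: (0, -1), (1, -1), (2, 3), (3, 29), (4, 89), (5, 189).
-4/7 + (-23/14)x + (-29/14)x² + (2)x³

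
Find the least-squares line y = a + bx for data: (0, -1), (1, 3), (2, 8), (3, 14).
a = -3/2, b = 5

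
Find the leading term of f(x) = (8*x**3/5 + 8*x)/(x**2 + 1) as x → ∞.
8*x/5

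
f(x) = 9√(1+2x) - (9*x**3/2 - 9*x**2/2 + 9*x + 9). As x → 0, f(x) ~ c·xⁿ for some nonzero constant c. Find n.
4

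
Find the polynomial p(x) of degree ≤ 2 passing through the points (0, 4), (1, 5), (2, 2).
-2*x**2 + 3*x + 4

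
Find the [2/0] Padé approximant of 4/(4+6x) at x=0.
9*x**2/4 - 3*x/2 + 1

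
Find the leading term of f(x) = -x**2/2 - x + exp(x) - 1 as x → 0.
x**3/6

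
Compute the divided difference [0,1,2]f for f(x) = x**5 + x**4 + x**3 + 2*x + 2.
25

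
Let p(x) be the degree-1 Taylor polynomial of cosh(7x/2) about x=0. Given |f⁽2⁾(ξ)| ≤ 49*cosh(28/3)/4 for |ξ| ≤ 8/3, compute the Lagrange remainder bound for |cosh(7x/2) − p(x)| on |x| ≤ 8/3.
392*cosh(28/3)/9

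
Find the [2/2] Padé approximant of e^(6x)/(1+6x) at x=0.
(7*x**2 + 4*x + 1)/(-11*x**2 + 4*x + 1)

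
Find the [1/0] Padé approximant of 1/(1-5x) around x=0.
5*x + 1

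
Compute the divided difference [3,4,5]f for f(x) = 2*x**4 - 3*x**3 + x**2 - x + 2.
159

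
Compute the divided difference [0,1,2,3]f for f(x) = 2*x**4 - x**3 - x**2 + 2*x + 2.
11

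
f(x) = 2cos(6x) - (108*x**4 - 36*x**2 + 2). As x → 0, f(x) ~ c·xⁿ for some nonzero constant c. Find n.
6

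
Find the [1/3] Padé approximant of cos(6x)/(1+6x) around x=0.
(1 - 5*x/2)/(63*x**3 + 3*x**2 + 7*x/2 + 1)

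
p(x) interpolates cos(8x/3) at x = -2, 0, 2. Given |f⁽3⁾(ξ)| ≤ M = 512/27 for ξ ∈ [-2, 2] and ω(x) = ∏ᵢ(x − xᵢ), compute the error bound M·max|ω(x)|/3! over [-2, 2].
4096*sqrt(3)/729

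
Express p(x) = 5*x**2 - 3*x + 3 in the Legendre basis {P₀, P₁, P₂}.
(14/3)P₀ + (-3)P₁ + (10/3)P₂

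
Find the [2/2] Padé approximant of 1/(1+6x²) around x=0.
1/(6*x**2 + 1)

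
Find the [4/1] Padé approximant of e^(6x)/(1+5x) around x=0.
(63126*x**4/995 + 31608*x**3/995 + 17586*x**2/995 + 5646*x/995 + 1)/(4651*x/995 + 1)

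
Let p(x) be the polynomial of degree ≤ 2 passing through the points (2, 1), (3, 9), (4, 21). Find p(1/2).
-7/2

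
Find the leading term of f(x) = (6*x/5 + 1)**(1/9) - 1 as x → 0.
2*x/15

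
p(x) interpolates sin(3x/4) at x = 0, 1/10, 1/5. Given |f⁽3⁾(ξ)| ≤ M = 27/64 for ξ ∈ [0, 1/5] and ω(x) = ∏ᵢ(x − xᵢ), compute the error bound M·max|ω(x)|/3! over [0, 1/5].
sqrt(3)/64000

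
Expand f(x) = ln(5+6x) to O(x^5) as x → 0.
log(5) + 6*x/5 - 18*x**2/25 + 72*x**3/125 - 324*x**4/625 + O(x**5)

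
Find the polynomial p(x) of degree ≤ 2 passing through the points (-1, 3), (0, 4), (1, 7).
x**2 + 2*x + 4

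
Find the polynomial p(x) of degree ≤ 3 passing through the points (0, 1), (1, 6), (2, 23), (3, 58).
x**3 + 3*x**2 + x + 1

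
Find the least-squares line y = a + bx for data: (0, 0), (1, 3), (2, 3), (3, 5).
a = 1/2, b = 3/2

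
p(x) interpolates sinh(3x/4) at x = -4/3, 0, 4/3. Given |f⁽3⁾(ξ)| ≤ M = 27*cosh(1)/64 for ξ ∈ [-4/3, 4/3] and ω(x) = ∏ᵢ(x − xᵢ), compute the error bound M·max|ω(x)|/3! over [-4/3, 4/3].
sqrt(3)*cosh(1)/27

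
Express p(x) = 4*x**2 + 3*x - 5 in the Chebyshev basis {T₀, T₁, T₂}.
(-3)T₀ + (3)T₁ + (2)T₂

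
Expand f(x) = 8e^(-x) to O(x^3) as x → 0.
8 - 8*x + 4*x**2 + O(x**3)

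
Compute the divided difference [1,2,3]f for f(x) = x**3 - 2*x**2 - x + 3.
4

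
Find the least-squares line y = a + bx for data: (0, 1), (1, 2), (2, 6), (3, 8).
a = 1/2, b = 5/2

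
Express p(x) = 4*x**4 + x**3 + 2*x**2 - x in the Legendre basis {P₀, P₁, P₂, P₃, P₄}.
(22/15)P₀ + (-2/5)P₁ + (76/21)P₂ + (2/5)P₃ + (32/35)P₄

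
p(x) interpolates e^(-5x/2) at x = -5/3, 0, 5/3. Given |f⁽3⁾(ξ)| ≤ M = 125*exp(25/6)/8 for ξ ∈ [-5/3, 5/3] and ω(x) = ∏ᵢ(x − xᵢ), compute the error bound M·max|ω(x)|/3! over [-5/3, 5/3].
15625*sqrt(3)*exp(25/6)/5832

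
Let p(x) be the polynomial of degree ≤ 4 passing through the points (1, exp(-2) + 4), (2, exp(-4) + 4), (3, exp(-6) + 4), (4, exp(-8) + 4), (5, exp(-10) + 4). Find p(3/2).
(-70*exp(4) - 5 + 28*exp(2) + 140*exp(6) + 35*exp(8) + 512*exp(10))*exp(-10)/128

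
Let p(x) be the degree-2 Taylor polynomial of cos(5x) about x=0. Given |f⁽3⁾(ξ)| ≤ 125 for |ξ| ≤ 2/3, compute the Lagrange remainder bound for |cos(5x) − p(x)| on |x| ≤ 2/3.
500/81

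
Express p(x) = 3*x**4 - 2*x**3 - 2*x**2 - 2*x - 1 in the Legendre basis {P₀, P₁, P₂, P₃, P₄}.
(-16/15)P₀ + (-16/5)P₁ + (8/21)P₂ + (-4/5)P₃ + (24/35)P₄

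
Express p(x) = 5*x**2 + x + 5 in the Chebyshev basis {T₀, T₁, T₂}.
(15/2)T₀ + T₁ + (5/2)T₂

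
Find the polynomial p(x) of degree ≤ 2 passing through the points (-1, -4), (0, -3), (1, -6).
-2*x**2 - x - 3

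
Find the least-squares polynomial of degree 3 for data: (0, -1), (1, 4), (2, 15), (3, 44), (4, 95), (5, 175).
-7/9 + (799/378)x + (185/252)x² + (127/108)x³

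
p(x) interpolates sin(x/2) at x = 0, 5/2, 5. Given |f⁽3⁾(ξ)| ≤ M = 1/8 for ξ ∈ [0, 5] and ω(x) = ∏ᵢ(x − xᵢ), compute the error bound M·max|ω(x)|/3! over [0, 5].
125*sqrt(3)/1728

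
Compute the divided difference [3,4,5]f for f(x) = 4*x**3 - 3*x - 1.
48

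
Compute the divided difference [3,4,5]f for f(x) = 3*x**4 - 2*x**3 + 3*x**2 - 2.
270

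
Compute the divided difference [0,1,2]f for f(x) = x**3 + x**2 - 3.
4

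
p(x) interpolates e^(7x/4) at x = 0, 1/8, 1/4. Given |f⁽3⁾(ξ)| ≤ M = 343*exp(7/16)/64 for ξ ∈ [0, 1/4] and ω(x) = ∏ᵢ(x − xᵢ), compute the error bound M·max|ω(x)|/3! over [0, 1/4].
343*sqrt(3)*exp(7/16)/884736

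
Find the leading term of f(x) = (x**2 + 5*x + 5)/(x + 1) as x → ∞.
x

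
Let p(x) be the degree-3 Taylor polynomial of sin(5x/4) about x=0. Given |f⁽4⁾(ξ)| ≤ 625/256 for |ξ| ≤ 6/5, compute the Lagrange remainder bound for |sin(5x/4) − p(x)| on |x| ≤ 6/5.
27/128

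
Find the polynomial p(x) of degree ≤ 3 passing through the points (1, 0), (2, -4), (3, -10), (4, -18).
-x**2 - x + 2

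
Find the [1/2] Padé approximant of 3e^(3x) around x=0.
(3*x + 3)/(3*x**2/2 - 2*x + 1)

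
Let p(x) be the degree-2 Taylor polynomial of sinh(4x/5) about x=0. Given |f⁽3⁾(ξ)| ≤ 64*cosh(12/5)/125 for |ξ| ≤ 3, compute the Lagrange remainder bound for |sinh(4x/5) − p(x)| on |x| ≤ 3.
288*cosh(12/5)/125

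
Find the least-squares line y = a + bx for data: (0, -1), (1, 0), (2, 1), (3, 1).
a = -4/5, b = 7/10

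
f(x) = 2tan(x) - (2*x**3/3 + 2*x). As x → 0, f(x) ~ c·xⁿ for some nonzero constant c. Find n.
5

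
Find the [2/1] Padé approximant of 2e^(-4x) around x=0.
(16*x**2/3 - 16*x/3 + 2)/(4*x/3 + 1)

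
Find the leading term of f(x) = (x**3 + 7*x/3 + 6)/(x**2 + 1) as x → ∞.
x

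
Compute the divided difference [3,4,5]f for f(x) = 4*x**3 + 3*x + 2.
48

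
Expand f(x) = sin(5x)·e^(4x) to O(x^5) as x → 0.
5*x + 20*x**2 + 115*x**3/6 - 30*x**4 + O(x**5)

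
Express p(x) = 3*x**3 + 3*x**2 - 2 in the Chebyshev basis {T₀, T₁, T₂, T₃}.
(-1/2)T₀ + (9/4)T₁ + (3/2)T₂ + (3/4)T₃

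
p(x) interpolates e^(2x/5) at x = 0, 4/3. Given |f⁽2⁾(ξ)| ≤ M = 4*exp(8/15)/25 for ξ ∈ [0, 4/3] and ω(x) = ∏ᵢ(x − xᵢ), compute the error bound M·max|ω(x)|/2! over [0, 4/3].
8*exp(8/15)/225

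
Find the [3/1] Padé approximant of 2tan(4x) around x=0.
128*x**3/3 + 8*x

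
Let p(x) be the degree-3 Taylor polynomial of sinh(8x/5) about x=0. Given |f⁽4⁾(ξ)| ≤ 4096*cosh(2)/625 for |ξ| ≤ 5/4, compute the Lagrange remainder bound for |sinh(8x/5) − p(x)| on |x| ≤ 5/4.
2*cosh(2)/3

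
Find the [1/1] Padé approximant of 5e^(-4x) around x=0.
(5 - 10*x)/(2*x + 1)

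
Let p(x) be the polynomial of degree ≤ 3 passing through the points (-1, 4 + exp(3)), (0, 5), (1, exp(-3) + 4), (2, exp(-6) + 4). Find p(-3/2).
(-5 + 21*exp(3) + (29 + 35*exp(3))*exp(6))*exp(-6)/16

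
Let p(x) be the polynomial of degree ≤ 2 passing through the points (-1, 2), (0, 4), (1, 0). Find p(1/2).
11/4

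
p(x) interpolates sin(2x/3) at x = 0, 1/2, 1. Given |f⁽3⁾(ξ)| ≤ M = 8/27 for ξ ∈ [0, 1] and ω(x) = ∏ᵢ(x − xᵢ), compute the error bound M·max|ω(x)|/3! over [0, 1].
sqrt(3)/729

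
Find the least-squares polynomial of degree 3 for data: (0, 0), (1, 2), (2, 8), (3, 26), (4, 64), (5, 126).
8/63 + (254/189)x + (-61/63)x² + (31/27)x³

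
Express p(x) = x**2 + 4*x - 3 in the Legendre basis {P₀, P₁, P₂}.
(-8/3)P₀ + (4)P₁ + (2/3)P₂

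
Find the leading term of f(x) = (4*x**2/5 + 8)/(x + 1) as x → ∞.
4*x/5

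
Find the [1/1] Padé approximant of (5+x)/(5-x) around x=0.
(x/5 + 1)/(1 - x/5)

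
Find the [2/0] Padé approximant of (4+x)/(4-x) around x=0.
x**2/8 + x/2 + 1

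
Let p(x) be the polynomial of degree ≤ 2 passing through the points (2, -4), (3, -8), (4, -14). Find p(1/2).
-7/4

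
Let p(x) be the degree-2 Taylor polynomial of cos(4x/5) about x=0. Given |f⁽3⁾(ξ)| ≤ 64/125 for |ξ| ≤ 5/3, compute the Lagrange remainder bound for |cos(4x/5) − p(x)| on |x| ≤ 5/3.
32/81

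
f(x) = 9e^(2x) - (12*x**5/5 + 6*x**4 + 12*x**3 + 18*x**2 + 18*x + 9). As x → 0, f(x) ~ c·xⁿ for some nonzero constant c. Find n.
6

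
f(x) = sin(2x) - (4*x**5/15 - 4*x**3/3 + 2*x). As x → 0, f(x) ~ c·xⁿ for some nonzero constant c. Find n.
7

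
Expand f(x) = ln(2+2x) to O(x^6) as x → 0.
log(2) + x - x**2/2 + x**3/3 - x**4/4 + x**5/5 + O(x**6)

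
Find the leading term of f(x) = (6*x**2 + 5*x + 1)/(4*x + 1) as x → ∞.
3*x/2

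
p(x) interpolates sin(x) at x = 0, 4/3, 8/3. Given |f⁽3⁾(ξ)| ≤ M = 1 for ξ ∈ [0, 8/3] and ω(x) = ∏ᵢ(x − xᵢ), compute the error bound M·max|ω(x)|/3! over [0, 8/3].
64*sqrt(3)/729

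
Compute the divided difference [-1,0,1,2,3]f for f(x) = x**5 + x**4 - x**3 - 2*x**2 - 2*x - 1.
6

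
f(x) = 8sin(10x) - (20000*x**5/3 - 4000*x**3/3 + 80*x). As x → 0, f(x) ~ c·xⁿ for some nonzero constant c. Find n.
7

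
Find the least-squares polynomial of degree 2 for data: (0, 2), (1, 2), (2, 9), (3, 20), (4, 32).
7/5 + (-1/5)x + (2)x²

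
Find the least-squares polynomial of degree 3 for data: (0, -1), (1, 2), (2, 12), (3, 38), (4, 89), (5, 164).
-43/63 + (-305/378)x + (199/126)x² + (28/27)x³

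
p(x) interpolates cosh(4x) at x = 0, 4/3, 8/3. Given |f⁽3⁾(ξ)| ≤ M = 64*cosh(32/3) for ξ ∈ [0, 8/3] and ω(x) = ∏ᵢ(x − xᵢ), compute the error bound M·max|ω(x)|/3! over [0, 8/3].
4096*sqrt(3)*cosh(32/3)/729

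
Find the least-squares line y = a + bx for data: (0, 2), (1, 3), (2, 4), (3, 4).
a = 11/5, b = 7/10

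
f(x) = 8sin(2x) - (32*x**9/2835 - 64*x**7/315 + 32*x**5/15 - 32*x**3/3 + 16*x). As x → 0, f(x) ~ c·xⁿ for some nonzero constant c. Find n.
11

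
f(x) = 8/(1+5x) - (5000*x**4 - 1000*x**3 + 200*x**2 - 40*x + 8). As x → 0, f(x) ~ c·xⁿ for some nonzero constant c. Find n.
5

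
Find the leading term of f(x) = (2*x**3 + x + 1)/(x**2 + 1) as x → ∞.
2*x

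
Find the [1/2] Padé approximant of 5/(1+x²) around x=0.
5/(x**2 + 1)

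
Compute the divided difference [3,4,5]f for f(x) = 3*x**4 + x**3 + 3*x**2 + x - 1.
306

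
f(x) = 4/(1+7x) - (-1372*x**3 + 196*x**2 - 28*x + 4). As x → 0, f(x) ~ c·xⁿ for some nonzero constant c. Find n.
4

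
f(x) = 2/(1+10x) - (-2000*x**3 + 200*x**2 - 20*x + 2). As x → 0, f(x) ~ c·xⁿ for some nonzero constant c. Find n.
4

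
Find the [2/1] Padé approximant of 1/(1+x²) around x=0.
1 - x**2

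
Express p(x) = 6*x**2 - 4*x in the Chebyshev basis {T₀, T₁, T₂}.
(3)T₀ + (-4)T₁ + (3)T₂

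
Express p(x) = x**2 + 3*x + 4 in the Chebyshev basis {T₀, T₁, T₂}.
(9/2)T₀ + (3)T₁ + (1/2)T₂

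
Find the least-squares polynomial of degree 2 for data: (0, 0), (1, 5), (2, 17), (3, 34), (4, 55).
-11/35 + (233/70)x + (37/14)x²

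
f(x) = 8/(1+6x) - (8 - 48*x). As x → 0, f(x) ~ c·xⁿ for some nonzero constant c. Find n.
2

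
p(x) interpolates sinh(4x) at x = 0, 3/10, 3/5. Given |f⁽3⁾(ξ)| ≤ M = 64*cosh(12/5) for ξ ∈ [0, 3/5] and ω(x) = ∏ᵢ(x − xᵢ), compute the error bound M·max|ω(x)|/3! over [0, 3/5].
8*sqrt(3)*cosh(12/5)/125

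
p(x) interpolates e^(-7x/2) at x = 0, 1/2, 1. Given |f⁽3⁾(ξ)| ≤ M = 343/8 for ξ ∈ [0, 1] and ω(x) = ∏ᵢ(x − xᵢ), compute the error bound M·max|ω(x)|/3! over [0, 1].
343*sqrt(3)/1728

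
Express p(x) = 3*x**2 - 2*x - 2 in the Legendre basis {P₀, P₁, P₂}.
-P₀ + (-2)P₁ + (2)P₂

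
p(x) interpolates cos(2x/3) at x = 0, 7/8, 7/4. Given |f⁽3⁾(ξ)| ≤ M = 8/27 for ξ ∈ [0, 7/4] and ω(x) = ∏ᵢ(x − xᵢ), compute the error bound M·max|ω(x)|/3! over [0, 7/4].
343*sqrt(3)/46656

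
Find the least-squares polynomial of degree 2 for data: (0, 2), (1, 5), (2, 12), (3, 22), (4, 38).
15/7 + (43/70)x + (29/14)x²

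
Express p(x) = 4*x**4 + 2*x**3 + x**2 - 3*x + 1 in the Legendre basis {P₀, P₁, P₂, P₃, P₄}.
(32/15)P₀ + (-9/5)P₁ + (62/21)P₂ + (4/5)P₃ + (32/35)P₄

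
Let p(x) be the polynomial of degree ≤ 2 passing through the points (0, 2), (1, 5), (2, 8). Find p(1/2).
7/2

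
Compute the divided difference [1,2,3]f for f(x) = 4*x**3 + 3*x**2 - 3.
27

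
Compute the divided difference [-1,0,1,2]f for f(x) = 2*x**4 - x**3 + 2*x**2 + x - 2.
3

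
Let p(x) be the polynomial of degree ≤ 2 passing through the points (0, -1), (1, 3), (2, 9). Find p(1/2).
3/4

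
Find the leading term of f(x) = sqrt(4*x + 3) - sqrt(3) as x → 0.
2*sqrt(3)*x/3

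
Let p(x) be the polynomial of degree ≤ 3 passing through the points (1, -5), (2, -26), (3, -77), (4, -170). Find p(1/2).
-2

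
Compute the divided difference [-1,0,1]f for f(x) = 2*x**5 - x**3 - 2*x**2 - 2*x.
-2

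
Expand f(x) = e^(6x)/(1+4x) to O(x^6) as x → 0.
1 + 2*x + 10*x**2 - 4*x**3 + 70*x**4 - 1076*x**5/5 + O(x**6)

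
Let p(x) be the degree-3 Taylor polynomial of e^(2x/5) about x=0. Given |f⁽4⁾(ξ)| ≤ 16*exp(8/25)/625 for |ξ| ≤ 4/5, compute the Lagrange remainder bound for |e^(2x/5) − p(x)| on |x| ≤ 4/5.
512*exp(8/25)/1171875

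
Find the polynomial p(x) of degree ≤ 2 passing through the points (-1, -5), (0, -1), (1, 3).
4*x - 1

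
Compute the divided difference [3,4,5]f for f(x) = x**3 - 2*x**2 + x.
10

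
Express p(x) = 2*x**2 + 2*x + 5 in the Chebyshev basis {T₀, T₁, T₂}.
(6)T₀ + (2)T₁ + T₂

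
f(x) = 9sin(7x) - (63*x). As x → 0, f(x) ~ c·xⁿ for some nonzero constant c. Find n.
3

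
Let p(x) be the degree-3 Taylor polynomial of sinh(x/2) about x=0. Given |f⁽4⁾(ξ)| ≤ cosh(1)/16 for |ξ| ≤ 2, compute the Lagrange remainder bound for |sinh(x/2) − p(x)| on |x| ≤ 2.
cosh(1)/24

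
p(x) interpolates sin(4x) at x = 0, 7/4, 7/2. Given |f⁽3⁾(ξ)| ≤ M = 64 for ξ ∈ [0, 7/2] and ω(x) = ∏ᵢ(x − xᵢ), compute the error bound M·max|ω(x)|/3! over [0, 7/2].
343*sqrt(3)/27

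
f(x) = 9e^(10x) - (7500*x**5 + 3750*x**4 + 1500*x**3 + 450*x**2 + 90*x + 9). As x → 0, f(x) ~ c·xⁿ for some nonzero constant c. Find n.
6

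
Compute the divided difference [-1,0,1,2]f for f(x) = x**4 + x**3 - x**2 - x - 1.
3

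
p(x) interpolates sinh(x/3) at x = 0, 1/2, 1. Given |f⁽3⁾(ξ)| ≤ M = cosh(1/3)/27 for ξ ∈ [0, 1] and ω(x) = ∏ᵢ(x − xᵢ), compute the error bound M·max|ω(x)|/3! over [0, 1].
sqrt(3)*cosh(1/3)/5832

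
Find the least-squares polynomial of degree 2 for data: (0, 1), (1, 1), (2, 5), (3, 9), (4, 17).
31/35 + (-4/7)x + (8/7)x²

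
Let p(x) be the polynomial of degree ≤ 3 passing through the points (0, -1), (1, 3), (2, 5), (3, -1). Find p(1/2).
7/8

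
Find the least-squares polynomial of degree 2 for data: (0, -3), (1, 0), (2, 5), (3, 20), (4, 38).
-94/35 + (-43/35)x + (20/7)x²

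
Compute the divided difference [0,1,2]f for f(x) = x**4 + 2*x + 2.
7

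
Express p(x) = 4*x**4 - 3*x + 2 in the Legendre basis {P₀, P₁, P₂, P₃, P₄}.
(14/5)P₀ + (-3)P₁ + (16/7)P₂ + (32/35)P₄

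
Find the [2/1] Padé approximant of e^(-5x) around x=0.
(25*x**2/6 - 10*x/3 + 1)/(5*x/3 + 1)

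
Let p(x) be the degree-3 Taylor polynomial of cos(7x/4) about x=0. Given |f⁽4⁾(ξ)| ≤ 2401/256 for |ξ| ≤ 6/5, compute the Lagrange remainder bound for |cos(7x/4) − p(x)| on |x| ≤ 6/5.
64827/80000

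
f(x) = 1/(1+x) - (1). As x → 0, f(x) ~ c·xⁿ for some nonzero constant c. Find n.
1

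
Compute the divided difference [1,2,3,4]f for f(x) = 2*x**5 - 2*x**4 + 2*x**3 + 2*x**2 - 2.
112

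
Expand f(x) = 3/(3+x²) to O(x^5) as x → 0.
1 - x**2/3 + x**4/9 + O(x**5)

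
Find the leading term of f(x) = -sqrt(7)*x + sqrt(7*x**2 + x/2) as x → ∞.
sqrt(7)/28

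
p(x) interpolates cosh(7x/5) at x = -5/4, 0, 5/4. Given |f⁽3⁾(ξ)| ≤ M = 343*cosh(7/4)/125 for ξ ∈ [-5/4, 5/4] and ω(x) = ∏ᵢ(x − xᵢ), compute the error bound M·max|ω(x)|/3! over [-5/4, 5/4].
343*sqrt(3)*cosh(7/4)/1728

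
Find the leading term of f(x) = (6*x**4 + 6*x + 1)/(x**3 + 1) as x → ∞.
6*x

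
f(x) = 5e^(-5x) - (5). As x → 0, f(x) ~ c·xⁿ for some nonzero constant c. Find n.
1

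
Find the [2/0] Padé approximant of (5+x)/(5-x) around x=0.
2*x**2/25 + 2*x/5 + 1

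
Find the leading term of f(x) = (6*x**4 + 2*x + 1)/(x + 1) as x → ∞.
6*x**3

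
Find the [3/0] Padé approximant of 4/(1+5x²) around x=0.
4 - 20*x**2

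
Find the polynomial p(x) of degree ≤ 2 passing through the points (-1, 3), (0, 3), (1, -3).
-3*x**2 - 3*x + 3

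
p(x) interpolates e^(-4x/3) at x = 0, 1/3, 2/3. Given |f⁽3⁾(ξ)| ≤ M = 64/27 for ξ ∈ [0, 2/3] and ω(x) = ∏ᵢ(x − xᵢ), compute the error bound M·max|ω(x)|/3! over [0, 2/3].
64*sqrt(3)/19683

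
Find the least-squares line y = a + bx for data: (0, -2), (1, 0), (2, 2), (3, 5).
a = -11/5, b = 23/10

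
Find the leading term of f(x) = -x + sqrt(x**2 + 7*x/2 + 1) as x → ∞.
7/4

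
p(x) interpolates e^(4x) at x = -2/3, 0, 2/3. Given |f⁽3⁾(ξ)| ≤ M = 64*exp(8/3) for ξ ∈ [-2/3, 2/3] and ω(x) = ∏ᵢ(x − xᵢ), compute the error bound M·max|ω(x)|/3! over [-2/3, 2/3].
512*sqrt(3)*exp(8/3)/729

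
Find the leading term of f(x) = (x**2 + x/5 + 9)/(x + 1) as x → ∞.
x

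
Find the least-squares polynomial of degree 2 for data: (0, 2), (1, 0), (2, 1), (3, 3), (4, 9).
71/35 + (-221/70)x + (17/14)x²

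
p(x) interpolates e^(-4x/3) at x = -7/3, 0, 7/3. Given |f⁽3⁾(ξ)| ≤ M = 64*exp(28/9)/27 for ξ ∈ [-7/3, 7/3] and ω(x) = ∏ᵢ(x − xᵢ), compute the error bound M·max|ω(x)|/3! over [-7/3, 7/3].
21952*sqrt(3)*exp(28/9)/19683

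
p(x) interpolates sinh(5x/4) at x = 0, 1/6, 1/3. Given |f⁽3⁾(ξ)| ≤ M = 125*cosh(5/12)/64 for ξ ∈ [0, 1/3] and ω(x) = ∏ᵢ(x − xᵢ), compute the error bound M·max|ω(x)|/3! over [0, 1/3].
125*sqrt(3)*cosh(5/12)/373248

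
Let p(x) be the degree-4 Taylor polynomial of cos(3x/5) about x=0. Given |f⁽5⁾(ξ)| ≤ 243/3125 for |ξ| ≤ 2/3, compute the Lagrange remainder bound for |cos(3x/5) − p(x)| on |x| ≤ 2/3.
4/46875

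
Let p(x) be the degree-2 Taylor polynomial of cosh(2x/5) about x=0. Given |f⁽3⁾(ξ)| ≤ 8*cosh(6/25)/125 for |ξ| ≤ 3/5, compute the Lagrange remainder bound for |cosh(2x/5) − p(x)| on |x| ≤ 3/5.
36*cosh(6/25)/15625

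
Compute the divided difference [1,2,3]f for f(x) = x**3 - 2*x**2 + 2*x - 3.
4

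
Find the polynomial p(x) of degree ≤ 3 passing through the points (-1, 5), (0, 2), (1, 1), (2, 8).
x**3 + x**2 - 3*x + 2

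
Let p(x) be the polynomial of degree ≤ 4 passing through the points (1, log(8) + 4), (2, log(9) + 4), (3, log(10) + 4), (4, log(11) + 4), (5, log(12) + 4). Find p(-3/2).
log(309485009821345068724781056000000000000000000000000000000000000000000000000000000000000000000000000000000*11**(11/32)*2**(81/128)*3**(123/128)*5**(13/64)/789157260429759242097992683682682139961107682185177269112730498723873946354418953378950901345590804885499) + 4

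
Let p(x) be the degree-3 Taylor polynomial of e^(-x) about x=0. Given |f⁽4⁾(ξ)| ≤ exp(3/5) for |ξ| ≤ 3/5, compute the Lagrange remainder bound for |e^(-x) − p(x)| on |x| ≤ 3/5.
27*exp(3/5)/5000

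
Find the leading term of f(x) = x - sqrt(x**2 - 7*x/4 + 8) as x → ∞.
7/8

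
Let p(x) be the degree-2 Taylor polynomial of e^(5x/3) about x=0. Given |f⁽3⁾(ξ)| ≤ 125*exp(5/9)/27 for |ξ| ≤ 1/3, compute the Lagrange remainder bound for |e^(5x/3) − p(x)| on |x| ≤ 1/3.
125*exp(5/9)/4374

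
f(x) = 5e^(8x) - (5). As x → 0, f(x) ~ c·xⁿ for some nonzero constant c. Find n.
1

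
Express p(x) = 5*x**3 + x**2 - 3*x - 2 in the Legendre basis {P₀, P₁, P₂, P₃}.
(-5/3)P₀ + (2/3)P₂ + (2)P₃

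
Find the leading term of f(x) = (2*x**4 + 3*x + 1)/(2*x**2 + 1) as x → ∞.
x**2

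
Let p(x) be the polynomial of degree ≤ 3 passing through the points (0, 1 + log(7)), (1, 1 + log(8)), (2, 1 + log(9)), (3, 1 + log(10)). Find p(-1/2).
1 + log(441*2**(1/8)*3**(5/8)*5**(11/16)*7**(3/16)/640)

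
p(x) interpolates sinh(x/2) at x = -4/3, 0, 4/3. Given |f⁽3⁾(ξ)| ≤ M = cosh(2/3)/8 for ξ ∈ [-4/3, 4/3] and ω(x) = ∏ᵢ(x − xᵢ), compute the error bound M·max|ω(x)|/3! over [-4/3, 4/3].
8*sqrt(3)*cosh(2/3)/729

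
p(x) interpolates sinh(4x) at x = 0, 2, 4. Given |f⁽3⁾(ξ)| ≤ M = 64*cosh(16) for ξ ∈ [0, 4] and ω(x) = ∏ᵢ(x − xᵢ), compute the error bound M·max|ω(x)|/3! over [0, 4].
512*sqrt(3)*cosh(16)/27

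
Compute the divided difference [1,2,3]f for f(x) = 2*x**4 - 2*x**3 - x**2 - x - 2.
37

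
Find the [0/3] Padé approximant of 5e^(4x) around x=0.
5/(-32*x**3/3 + 8*x**2 - 4*x + 1)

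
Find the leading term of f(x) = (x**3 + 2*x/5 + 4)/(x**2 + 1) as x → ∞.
x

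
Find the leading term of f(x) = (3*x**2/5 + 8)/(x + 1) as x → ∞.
3*x/5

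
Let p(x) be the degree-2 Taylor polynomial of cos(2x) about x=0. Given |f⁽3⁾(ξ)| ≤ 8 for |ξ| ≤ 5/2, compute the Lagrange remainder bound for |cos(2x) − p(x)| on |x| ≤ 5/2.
125/6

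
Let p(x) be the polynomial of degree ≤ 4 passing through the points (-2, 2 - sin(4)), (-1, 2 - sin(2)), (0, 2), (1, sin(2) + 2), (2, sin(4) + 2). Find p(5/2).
-15*sin(2)/8 + 35*sin(4)/16 + 2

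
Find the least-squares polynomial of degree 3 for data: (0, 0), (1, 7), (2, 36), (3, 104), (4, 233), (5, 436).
11/126 + (1315/756)x + (505/252)x² + (163/54)x³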